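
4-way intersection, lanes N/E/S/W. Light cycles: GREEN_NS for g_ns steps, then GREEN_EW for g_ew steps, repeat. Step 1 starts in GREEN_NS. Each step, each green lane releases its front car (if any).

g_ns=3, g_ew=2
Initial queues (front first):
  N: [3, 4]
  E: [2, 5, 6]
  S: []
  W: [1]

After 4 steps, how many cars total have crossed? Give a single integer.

Step 1 [NS]: N:car3-GO,E:wait,S:empty,W:wait | queues: N=1 E=3 S=0 W=1
Step 2 [NS]: N:car4-GO,E:wait,S:empty,W:wait | queues: N=0 E=3 S=0 W=1
Step 3 [NS]: N:empty,E:wait,S:empty,W:wait | queues: N=0 E=3 S=0 W=1
Step 4 [EW]: N:wait,E:car2-GO,S:wait,W:car1-GO | queues: N=0 E=2 S=0 W=0
Cars crossed by step 4: 4

Answer: 4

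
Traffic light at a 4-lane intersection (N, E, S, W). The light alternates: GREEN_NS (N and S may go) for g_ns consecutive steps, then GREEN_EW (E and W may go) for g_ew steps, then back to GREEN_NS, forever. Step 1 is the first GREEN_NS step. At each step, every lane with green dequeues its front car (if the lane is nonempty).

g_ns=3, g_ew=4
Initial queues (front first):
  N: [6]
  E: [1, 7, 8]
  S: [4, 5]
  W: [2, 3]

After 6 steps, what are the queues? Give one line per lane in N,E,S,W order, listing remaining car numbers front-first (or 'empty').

Step 1 [NS]: N:car6-GO,E:wait,S:car4-GO,W:wait | queues: N=0 E=3 S=1 W=2
Step 2 [NS]: N:empty,E:wait,S:car5-GO,W:wait | queues: N=0 E=3 S=0 W=2
Step 3 [NS]: N:empty,E:wait,S:empty,W:wait | queues: N=0 E=3 S=0 W=2
Step 4 [EW]: N:wait,E:car1-GO,S:wait,W:car2-GO | queues: N=0 E=2 S=0 W=1
Step 5 [EW]: N:wait,E:car7-GO,S:wait,W:car3-GO | queues: N=0 E=1 S=0 W=0
Step 6 [EW]: N:wait,E:car8-GO,S:wait,W:empty | queues: N=0 E=0 S=0 W=0

N: empty
E: empty
S: empty
W: empty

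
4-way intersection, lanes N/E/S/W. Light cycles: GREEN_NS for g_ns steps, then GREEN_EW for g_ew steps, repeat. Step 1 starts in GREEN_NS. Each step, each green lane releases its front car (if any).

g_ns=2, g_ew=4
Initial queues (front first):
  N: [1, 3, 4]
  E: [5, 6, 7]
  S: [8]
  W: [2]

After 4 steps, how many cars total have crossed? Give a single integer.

Answer: 6

Derivation:
Step 1 [NS]: N:car1-GO,E:wait,S:car8-GO,W:wait | queues: N=2 E=3 S=0 W=1
Step 2 [NS]: N:car3-GO,E:wait,S:empty,W:wait | queues: N=1 E=3 S=0 W=1
Step 3 [EW]: N:wait,E:car5-GO,S:wait,W:car2-GO | queues: N=1 E=2 S=0 W=0
Step 4 [EW]: N:wait,E:car6-GO,S:wait,W:empty | queues: N=1 E=1 S=0 W=0
Cars crossed by step 4: 6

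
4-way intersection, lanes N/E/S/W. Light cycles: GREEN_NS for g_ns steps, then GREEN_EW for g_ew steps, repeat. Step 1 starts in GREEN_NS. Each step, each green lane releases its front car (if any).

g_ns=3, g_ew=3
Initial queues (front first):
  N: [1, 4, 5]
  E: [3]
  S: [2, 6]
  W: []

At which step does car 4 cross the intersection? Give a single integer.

Step 1 [NS]: N:car1-GO,E:wait,S:car2-GO,W:wait | queues: N=2 E=1 S=1 W=0
Step 2 [NS]: N:car4-GO,E:wait,S:car6-GO,W:wait | queues: N=1 E=1 S=0 W=0
Step 3 [NS]: N:car5-GO,E:wait,S:empty,W:wait | queues: N=0 E=1 S=0 W=0
Step 4 [EW]: N:wait,E:car3-GO,S:wait,W:empty | queues: N=0 E=0 S=0 W=0
Car 4 crosses at step 2

2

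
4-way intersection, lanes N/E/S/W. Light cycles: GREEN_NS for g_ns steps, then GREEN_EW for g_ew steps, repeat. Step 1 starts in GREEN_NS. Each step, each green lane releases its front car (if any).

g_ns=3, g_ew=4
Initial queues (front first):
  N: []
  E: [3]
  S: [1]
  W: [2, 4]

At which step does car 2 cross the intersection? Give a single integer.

Step 1 [NS]: N:empty,E:wait,S:car1-GO,W:wait | queues: N=0 E=1 S=0 W=2
Step 2 [NS]: N:empty,E:wait,S:empty,W:wait | queues: N=0 E=1 S=0 W=2
Step 3 [NS]: N:empty,E:wait,S:empty,W:wait | queues: N=0 E=1 S=0 W=2
Step 4 [EW]: N:wait,E:car3-GO,S:wait,W:car2-GO | queues: N=0 E=0 S=0 W=1
Step 5 [EW]: N:wait,E:empty,S:wait,W:car4-GO | queues: N=0 E=0 S=0 W=0
Car 2 crosses at step 4

4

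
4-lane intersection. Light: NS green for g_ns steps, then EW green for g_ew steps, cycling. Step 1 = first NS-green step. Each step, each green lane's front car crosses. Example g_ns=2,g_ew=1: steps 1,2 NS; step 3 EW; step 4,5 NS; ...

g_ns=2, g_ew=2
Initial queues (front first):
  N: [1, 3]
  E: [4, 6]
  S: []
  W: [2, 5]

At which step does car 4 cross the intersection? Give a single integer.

Step 1 [NS]: N:car1-GO,E:wait,S:empty,W:wait | queues: N=1 E=2 S=0 W=2
Step 2 [NS]: N:car3-GO,E:wait,S:empty,W:wait | queues: N=0 E=2 S=0 W=2
Step 3 [EW]: N:wait,E:car4-GO,S:wait,W:car2-GO | queues: N=0 E=1 S=0 W=1
Step 4 [EW]: N:wait,E:car6-GO,S:wait,W:car5-GO | queues: N=0 E=0 S=0 W=0
Car 4 crosses at step 3

3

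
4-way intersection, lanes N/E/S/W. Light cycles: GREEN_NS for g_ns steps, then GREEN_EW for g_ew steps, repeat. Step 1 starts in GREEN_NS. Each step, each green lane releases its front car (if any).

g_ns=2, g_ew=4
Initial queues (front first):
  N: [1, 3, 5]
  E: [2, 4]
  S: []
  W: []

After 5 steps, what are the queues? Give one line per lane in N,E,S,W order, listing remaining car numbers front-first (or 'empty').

Step 1 [NS]: N:car1-GO,E:wait,S:empty,W:wait | queues: N=2 E=2 S=0 W=0
Step 2 [NS]: N:car3-GO,E:wait,S:empty,W:wait | queues: N=1 E=2 S=0 W=0
Step 3 [EW]: N:wait,E:car2-GO,S:wait,W:empty | queues: N=1 E=1 S=0 W=0
Step 4 [EW]: N:wait,E:car4-GO,S:wait,W:empty | queues: N=1 E=0 S=0 W=0
Step 5 [EW]: N:wait,E:empty,S:wait,W:empty | queues: N=1 E=0 S=0 W=0

N: 5
E: empty
S: empty
W: empty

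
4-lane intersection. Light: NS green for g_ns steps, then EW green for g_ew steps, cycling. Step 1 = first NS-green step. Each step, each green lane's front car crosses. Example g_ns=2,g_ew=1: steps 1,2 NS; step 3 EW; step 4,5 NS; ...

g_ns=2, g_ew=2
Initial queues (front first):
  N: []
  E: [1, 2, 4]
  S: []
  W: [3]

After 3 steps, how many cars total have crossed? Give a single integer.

Answer: 2

Derivation:
Step 1 [NS]: N:empty,E:wait,S:empty,W:wait | queues: N=0 E=3 S=0 W=1
Step 2 [NS]: N:empty,E:wait,S:empty,W:wait | queues: N=0 E=3 S=0 W=1
Step 3 [EW]: N:wait,E:car1-GO,S:wait,W:car3-GO | queues: N=0 E=2 S=0 W=0
Cars crossed by step 3: 2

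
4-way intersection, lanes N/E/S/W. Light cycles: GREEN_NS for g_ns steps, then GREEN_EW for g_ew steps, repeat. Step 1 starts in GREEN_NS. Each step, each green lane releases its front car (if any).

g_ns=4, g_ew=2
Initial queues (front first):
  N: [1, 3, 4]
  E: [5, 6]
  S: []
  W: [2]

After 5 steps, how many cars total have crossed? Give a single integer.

Step 1 [NS]: N:car1-GO,E:wait,S:empty,W:wait | queues: N=2 E=2 S=0 W=1
Step 2 [NS]: N:car3-GO,E:wait,S:empty,W:wait | queues: N=1 E=2 S=0 W=1
Step 3 [NS]: N:car4-GO,E:wait,S:empty,W:wait | queues: N=0 E=2 S=0 W=1
Step 4 [NS]: N:empty,E:wait,S:empty,W:wait | queues: N=0 E=2 S=0 W=1
Step 5 [EW]: N:wait,E:car5-GO,S:wait,W:car2-GO | queues: N=0 E=1 S=0 W=0
Cars crossed by step 5: 5

Answer: 5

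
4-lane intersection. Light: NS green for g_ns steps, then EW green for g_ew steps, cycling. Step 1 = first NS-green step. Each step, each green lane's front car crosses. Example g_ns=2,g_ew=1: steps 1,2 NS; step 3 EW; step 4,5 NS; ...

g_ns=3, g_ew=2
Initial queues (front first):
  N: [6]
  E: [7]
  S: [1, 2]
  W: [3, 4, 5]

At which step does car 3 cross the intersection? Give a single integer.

Step 1 [NS]: N:car6-GO,E:wait,S:car1-GO,W:wait | queues: N=0 E=1 S=1 W=3
Step 2 [NS]: N:empty,E:wait,S:car2-GO,W:wait | queues: N=0 E=1 S=0 W=3
Step 3 [NS]: N:empty,E:wait,S:empty,W:wait | queues: N=0 E=1 S=0 W=3
Step 4 [EW]: N:wait,E:car7-GO,S:wait,W:car3-GO | queues: N=0 E=0 S=0 W=2
Step 5 [EW]: N:wait,E:empty,S:wait,W:car4-GO | queues: N=0 E=0 S=0 W=1
Step 6 [NS]: N:empty,E:wait,S:empty,W:wait | queues: N=0 E=0 S=0 W=1
Step 7 [NS]: N:empty,E:wait,S:empty,W:wait | queues: N=0 E=0 S=0 W=1
Step 8 [NS]: N:empty,E:wait,S:empty,W:wait | queues: N=0 E=0 S=0 W=1
Step 9 [EW]: N:wait,E:empty,S:wait,W:car5-GO | queues: N=0 E=0 S=0 W=0
Car 3 crosses at step 4

4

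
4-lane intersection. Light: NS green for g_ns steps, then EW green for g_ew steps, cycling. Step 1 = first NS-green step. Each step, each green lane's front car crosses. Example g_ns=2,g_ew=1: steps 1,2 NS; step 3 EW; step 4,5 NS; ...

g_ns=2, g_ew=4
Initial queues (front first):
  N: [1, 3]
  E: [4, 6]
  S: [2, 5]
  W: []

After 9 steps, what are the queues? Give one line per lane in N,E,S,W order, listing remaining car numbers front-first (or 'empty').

Step 1 [NS]: N:car1-GO,E:wait,S:car2-GO,W:wait | queues: N=1 E=2 S=1 W=0
Step 2 [NS]: N:car3-GO,E:wait,S:car5-GO,W:wait | queues: N=0 E=2 S=0 W=0
Step 3 [EW]: N:wait,E:car4-GO,S:wait,W:empty | queues: N=0 E=1 S=0 W=0
Step 4 [EW]: N:wait,E:car6-GO,S:wait,W:empty | queues: N=0 E=0 S=0 W=0

N: empty
E: empty
S: empty
W: empty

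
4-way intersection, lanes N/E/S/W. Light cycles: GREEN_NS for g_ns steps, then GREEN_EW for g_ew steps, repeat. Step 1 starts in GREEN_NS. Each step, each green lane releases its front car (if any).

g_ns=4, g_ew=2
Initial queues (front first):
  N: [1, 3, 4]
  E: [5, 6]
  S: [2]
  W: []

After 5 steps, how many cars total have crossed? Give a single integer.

Answer: 5

Derivation:
Step 1 [NS]: N:car1-GO,E:wait,S:car2-GO,W:wait | queues: N=2 E=2 S=0 W=0
Step 2 [NS]: N:car3-GO,E:wait,S:empty,W:wait | queues: N=1 E=2 S=0 W=0
Step 3 [NS]: N:car4-GO,E:wait,S:empty,W:wait | queues: N=0 E=2 S=0 W=0
Step 4 [NS]: N:empty,E:wait,S:empty,W:wait | queues: N=0 E=2 S=0 W=0
Step 5 [EW]: N:wait,E:car5-GO,S:wait,W:empty | queues: N=0 E=1 S=0 W=0
Cars crossed by step 5: 5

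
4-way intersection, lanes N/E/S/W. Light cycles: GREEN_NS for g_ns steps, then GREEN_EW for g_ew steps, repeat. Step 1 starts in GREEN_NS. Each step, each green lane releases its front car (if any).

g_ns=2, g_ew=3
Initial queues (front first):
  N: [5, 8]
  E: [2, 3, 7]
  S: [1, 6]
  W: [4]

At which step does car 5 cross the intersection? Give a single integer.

Step 1 [NS]: N:car5-GO,E:wait,S:car1-GO,W:wait | queues: N=1 E=3 S=1 W=1
Step 2 [NS]: N:car8-GO,E:wait,S:car6-GO,W:wait | queues: N=0 E=3 S=0 W=1
Step 3 [EW]: N:wait,E:car2-GO,S:wait,W:car4-GO | queues: N=0 E=2 S=0 W=0
Step 4 [EW]: N:wait,E:car3-GO,S:wait,W:empty | queues: N=0 E=1 S=0 W=0
Step 5 [EW]: N:wait,E:car7-GO,S:wait,W:empty | queues: N=0 E=0 S=0 W=0
Car 5 crosses at step 1

1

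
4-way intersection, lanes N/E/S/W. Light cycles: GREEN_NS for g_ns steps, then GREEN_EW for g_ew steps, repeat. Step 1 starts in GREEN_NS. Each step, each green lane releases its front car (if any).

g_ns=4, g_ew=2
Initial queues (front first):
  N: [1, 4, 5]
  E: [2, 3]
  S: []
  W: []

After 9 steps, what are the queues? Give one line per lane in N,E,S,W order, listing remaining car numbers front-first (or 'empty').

Step 1 [NS]: N:car1-GO,E:wait,S:empty,W:wait | queues: N=2 E=2 S=0 W=0
Step 2 [NS]: N:car4-GO,E:wait,S:empty,W:wait | queues: N=1 E=2 S=0 W=0
Step 3 [NS]: N:car5-GO,E:wait,S:empty,W:wait | queues: N=0 E=2 S=0 W=0
Step 4 [NS]: N:empty,E:wait,S:empty,W:wait | queues: N=0 E=2 S=0 W=0
Step 5 [EW]: N:wait,E:car2-GO,S:wait,W:empty | queues: N=0 E=1 S=0 W=0
Step 6 [EW]: N:wait,E:car3-GO,S:wait,W:empty | queues: N=0 E=0 S=0 W=0

N: empty
E: empty
S: empty
W: empty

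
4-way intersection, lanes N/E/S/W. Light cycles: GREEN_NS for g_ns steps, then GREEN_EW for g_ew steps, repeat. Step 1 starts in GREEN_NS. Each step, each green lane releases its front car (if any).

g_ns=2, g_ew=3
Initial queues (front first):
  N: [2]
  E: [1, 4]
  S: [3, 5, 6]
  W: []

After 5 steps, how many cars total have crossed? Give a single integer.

Step 1 [NS]: N:car2-GO,E:wait,S:car3-GO,W:wait | queues: N=0 E=2 S=2 W=0
Step 2 [NS]: N:empty,E:wait,S:car5-GO,W:wait | queues: N=0 E=2 S=1 W=0
Step 3 [EW]: N:wait,E:car1-GO,S:wait,W:empty | queues: N=0 E=1 S=1 W=0
Step 4 [EW]: N:wait,E:car4-GO,S:wait,W:empty | queues: N=0 E=0 S=1 W=0
Step 5 [EW]: N:wait,E:empty,S:wait,W:empty | queues: N=0 E=0 S=1 W=0
Cars crossed by step 5: 5

Answer: 5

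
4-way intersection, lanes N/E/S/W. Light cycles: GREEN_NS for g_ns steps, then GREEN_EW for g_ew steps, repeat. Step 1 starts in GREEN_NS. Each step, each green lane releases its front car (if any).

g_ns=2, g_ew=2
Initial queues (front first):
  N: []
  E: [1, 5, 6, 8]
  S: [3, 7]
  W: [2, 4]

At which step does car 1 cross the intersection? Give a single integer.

Step 1 [NS]: N:empty,E:wait,S:car3-GO,W:wait | queues: N=0 E=4 S=1 W=2
Step 2 [NS]: N:empty,E:wait,S:car7-GO,W:wait | queues: N=0 E=4 S=0 W=2
Step 3 [EW]: N:wait,E:car1-GO,S:wait,W:car2-GO | queues: N=0 E=3 S=0 W=1
Step 4 [EW]: N:wait,E:car5-GO,S:wait,W:car4-GO | queues: N=0 E=2 S=0 W=0
Step 5 [NS]: N:empty,E:wait,S:empty,W:wait | queues: N=0 E=2 S=0 W=0
Step 6 [NS]: N:empty,E:wait,S:empty,W:wait | queues: N=0 E=2 S=0 W=0
Step 7 [EW]: N:wait,E:car6-GO,S:wait,W:empty | queues: N=0 E=1 S=0 W=0
Step 8 [EW]: N:wait,E:car8-GO,S:wait,W:empty | queues: N=0 E=0 S=0 W=0
Car 1 crosses at step 3

3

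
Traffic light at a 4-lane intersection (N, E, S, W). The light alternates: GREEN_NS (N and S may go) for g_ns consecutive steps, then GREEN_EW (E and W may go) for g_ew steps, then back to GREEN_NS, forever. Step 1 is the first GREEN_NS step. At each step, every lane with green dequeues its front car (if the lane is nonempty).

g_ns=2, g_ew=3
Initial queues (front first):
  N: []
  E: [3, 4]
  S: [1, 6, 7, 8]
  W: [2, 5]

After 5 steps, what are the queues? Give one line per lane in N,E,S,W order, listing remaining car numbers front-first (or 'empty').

Step 1 [NS]: N:empty,E:wait,S:car1-GO,W:wait | queues: N=0 E=2 S=3 W=2
Step 2 [NS]: N:empty,E:wait,S:car6-GO,W:wait | queues: N=0 E=2 S=2 W=2
Step 3 [EW]: N:wait,E:car3-GO,S:wait,W:car2-GO | queues: N=0 E=1 S=2 W=1
Step 4 [EW]: N:wait,E:car4-GO,S:wait,W:car5-GO | queues: N=0 E=0 S=2 W=0
Step 5 [EW]: N:wait,E:empty,S:wait,W:empty | queues: N=0 E=0 S=2 W=0

N: empty
E: empty
S: 7 8
W: empty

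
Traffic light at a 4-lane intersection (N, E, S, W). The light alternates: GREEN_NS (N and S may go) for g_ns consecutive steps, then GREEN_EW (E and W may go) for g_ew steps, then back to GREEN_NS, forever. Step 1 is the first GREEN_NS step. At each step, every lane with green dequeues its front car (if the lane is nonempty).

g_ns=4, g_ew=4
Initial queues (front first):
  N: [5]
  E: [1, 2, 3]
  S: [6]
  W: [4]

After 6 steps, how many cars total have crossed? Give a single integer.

Answer: 5

Derivation:
Step 1 [NS]: N:car5-GO,E:wait,S:car6-GO,W:wait | queues: N=0 E=3 S=0 W=1
Step 2 [NS]: N:empty,E:wait,S:empty,W:wait | queues: N=0 E=3 S=0 W=1
Step 3 [NS]: N:empty,E:wait,S:empty,W:wait | queues: N=0 E=3 S=0 W=1
Step 4 [NS]: N:empty,E:wait,S:empty,W:wait | queues: N=0 E=3 S=0 W=1
Step 5 [EW]: N:wait,E:car1-GO,S:wait,W:car4-GO | queues: N=0 E=2 S=0 W=0
Step 6 [EW]: N:wait,E:car2-GO,S:wait,W:empty | queues: N=0 E=1 S=0 W=0
Cars crossed by step 6: 5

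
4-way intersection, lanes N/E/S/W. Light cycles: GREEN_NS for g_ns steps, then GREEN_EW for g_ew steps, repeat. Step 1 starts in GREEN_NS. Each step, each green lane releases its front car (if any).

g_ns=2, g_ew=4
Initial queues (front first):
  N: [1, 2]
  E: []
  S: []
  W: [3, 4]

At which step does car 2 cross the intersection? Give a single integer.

Step 1 [NS]: N:car1-GO,E:wait,S:empty,W:wait | queues: N=1 E=0 S=0 W=2
Step 2 [NS]: N:car2-GO,E:wait,S:empty,W:wait | queues: N=0 E=0 S=0 W=2
Step 3 [EW]: N:wait,E:empty,S:wait,W:car3-GO | queues: N=0 E=0 S=0 W=1
Step 4 [EW]: N:wait,E:empty,S:wait,W:car4-GO | queues: N=0 E=0 S=0 W=0
Car 2 crosses at step 2

2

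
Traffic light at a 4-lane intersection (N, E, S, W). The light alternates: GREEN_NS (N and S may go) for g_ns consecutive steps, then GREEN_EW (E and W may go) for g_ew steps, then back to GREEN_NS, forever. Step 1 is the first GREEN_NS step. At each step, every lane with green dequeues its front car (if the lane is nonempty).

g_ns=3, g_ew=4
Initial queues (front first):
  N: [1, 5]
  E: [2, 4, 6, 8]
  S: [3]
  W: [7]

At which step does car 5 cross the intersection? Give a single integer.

Step 1 [NS]: N:car1-GO,E:wait,S:car3-GO,W:wait | queues: N=1 E=4 S=0 W=1
Step 2 [NS]: N:car5-GO,E:wait,S:empty,W:wait | queues: N=0 E=4 S=0 W=1
Step 3 [NS]: N:empty,E:wait,S:empty,W:wait | queues: N=0 E=4 S=0 W=1
Step 4 [EW]: N:wait,E:car2-GO,S:wait,W:car7-GO | queues: N=0 E=3 S=0 W=0
Step 5 [EW]: N:wait,E:car4-GO,S:wait,W:empty | queues: N=0 E=2 S=0 W=0
Step 6 [EW]: N:wait,E:car6-GO,S:wait,W:empty | queues: N=0 E=1 S=0 W=0
Step 7 [EW]: N:wait,E:car8-GO,S:wait,W:empty | queues: N=0 E=0 S=0 W=0
Car 5 crosses at step 2

2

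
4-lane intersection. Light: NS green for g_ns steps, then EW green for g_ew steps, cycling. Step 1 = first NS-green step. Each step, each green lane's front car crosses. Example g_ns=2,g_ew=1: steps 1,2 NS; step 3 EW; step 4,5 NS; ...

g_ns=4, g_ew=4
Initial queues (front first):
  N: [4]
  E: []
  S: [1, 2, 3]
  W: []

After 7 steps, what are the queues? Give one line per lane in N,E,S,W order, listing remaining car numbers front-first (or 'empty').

Step 1 [NS]: N:car4-GO,E:wait,S:car1-GO,W:wait | queues: N=0 E=0 S=2 W=0
Step 2 [NS]: N:empty,E:wait,S:car2-GO,W:wait | queues: N=0 E=0 S=1 W=0
Step 3 [NS]: N:empty,E:wait,S:car3-GO,W:wait | queues: N=0 E=0 S=0 W=0

N: empty
E: empty
S: empty
W: empty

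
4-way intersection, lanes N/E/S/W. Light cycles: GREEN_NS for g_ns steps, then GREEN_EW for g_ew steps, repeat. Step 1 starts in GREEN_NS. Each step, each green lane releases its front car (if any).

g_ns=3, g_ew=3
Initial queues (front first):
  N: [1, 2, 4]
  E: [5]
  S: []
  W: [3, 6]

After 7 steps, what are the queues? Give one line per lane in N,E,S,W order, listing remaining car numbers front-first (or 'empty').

Step 1 [NS]: N:car1-GO,E:wait,S:empty,W:wait | queues: N=2 E=1 S=0 W=2
Step 2 [NS]: N:car2-GO,E:wait,S:empty,W:wait | queues: N=1 E=1 S=0 W=2
Step 3 [NS]: N:car4-GO,E:wait,S:empty,W:wait | queues: N=0 E=1 S=0 W=2
Step 4 [EW]: N:wait,E:car5-GO,S:wait,W:car3-GO | queues: N=0 E=0 S=0 W=1
Step 5 [EW]: N:wait,E:empty,S:wait,W:car6-GO | queues: N=0 E=0 S=0 W=0

N: empty
E: empty
S: empty
W: empty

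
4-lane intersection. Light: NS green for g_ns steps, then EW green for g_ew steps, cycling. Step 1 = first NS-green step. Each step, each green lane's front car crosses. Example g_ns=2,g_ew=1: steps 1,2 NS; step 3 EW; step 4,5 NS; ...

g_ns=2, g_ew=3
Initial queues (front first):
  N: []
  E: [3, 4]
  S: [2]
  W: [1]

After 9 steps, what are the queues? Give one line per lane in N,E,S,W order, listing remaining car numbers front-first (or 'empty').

Step 1 [NS]: N:empty,E:wait,S:car2-GO,W:wait | queues: N=0 E=2 S=0 W=1
Step 2 [NS]: N:empty,E:wait,S:empty,W:wait | queues: N=0 E=2 S=0 W=1
Step 3 [EW]: N:wait,E:car3-GO,S:wait,W:car1-GO | queues: N=0 E=1 S=0 W=0
Step 4 [EW]: N:wait,E:car4-GO,S:wait,W:empty | queues: N=0 E=0 S=0 W=0

N: empty
E: empty
S: empty
W: empty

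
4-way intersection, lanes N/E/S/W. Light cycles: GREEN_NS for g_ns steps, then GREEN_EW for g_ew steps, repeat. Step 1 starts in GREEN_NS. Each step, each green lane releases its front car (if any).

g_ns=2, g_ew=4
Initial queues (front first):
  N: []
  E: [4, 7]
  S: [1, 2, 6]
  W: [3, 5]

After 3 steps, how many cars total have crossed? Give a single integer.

Step 1 [NS]: N:empty,E:wait,S:car1-GO,W:wait | queues: N=0 E=2 S=2 W=2
Step 2 [NS]: N:empty,E:wait,S:car2-GO,W:wait | queues: N=0 E=2 S=1 W=2
Step 3 [EW]: N:wait,E:car4-GO,S:wait,W:car3-GO | queues: N=0 E=1 S=1 W=1
Cars crossed by step 3: 4

Answer: 4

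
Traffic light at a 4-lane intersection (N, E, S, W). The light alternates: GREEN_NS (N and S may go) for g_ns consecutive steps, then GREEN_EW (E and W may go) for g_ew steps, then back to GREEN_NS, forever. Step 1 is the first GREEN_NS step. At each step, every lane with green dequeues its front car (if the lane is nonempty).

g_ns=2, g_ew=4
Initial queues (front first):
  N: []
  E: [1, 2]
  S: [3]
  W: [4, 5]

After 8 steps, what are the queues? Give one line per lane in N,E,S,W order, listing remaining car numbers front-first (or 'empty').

Step 1 [NS]: N:empty,E:wait,S:car3-GO,W:wait | queues: N=0 E=2 S=0 W=2
Step 2 [NS]: N:empty,E:wait,S:empty,W:wait | queues: N=0 E=2 S=0 W=2
Step 3 [EW]: N:wait,E:car1-GO,S:wait,W:car4-GO | queues: N=0 E=1 S=0 W=1
Step 4 [EW]: N:wait,E:car2-GO,S:wait,W:car5-GO | queues: N=0 E=0 S=0 W=0

N: empty
E: empty
S: empty
W: empty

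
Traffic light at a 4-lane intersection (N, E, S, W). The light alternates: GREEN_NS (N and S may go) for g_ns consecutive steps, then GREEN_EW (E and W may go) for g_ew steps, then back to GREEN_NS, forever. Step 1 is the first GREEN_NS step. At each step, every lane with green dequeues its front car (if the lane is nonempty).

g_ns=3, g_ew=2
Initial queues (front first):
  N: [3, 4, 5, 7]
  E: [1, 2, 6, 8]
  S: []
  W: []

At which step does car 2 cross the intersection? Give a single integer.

Step 1 [NS]: N:car3-GO,E:wait,S:empty,W:wait | queues: N=3 E=4 S=0 W=0
Step 2 [NS]: N:car4-GO,E:wait,S:empty,W:wait | queues: N=2 E=4 S=0 W=0
Step 3 [NS]: N:car5-GO,E:wait,S:empty,W:wait | queues: N=1 E=4 S=0 W=0
Step 4 [EW]: N:wait,E:car1-GO,S:wait,W:empty | queues: N=1 E=3 S=0 W=0
Step 5 [EW]: N:wait,E:car2-GO,S:wait,W:empty | queues: N=1 E=2 S=0 W=0
Step 6 [NS]: N:car7-GO,E:wait,S:empty,W:wait | queues: N=0 E=2 S=0 W=0
Step 7 [NS]: N:empty,E:wait,S:empty,W:wait | queues: N=0 E=2 S=0 W=0
Step 8 [NS]: N:empty,E:wait,S:empty,W:wait | queues: N=0 E=2 S=0 W=0
Step 9 [EW]: N:wait,E:car6-GO,S:wait,W:empty | queues: N=0 E=1 S=0 W=0
Step 10 [EW]: N:wait,E:car8-GO,S:wait,W:empty | queues: N=0 E=0 S=0 W=0
Car 2 crosses at step 5

5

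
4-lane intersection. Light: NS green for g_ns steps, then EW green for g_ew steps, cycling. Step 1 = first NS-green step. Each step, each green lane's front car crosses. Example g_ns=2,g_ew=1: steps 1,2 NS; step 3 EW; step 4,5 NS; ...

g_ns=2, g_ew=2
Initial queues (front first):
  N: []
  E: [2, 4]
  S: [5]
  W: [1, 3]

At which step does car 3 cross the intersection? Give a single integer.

Step 1 [NS]: N:empty,E:wait,S:car5-GO,W:wait | queues: N=0 E=2 S=0 W=2
Step 2 [NS]: N:empty,E:wait,S:empty,W:wait | queues: N=0 E=2 S=0 W=2
Step 3 [EW]: N:wait,E:car2-GO,S:wait,W:car1-GO | queues: N=0 E=1 S=0 W=1
Step 4 [EW]: N:wait,E:car4-GO,S:wait,W:car3-GO | queues: N=0 E=0 S=0 W=0
Car 3 crosses at step 4

4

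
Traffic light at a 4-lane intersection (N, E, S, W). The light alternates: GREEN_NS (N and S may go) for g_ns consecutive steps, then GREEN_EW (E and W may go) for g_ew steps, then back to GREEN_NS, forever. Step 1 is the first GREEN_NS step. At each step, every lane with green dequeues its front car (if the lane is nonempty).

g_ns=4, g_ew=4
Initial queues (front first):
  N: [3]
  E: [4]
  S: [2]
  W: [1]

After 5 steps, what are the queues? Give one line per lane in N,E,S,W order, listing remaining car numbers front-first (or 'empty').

Step 1 [NS]: N:car3-GO,E:wait,S:car2-GO,W:wait | queues: N=0 E=1 S=0 W=1
Step 2 [NS]: N:empty,E:wait,S:empty,W:wait | queues: N=0 E=1 S=0 W=1
Step 3 [NS]: N:empty,E:wait,S:empty,W:wait | queues: N=0 E=1 S=0 W=1
Step 4 [NS]: N:empty,E:wait,S:empty,W:wait | queues: N=0 E=1 S=0 W=1
Step 5 [EW]: N:wait,E:car4-GO,S:wait,W:car1-GO | queues: N=0 E=0 S=0 W=0

N: empty
E: empty
S: empty
W: empty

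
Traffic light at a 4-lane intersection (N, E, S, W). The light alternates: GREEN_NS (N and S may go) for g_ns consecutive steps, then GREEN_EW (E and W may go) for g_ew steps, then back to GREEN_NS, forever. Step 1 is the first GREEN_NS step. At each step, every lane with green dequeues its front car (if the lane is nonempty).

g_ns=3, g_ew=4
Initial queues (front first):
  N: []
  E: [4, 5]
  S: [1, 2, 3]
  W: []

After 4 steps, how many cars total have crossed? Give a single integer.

Step 1 [NS]: N:empty,E:wait,S:car1-GO,W:wait | queues: N=0 E=2 S=2 W=0
Step 2 [NS]: N:empty,E:wait,S:car2-GO,W:wait | queues: N=0 E=2 S=1 W=0
Step 3 [NS]: N:empty,E:wait,S:car3-GO,W:wait | queues: N=0 E=2 S=0 W=0
Step 4 [EW]: N:wait,E:car4-GO,S:wait,W:empty | queues: N=0 E=1 S=0 W=0
Cars crossed by step 4: 4

Answer: 4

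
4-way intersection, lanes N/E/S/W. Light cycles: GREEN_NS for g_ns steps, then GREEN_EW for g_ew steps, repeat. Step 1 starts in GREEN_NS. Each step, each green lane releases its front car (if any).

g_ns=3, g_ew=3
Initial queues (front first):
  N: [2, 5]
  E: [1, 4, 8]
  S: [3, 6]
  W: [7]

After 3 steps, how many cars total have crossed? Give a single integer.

Step 1 [NS]: N:car2-GO,E:wait,S:car3-GO,W:wait | queues: N=1 E=3 S=1 W=1
Step 2 [NS]: N:car5-GO,E:wait,S:car6-GO,W:wait | queues: N=0 E=3 S=0 W=1
Step 3 [NS]: N:empty,E:wait,S:empty,W:wait | queues: N=0 E=3 S=0 W=1
Cars crossed by step 3: 4

Answer: 4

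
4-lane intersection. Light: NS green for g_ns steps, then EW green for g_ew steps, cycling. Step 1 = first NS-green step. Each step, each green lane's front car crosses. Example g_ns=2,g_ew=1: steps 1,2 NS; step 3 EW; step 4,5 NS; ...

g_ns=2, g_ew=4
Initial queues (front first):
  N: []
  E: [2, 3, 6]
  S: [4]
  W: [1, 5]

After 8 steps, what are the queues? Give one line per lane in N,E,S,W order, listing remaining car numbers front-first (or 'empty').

Step 1 [NS]: N:empty,E:wait,S:car4-GO,W:wait | queues: N=0 E=3 S=0 W=2
Step 2 [NS]: N:empty,E:wait,S:empty,W:wait | queues: N=0 E=3 S=0 W=2
Step 3 [EW]: N:wait,E:car2-GO,S:wait,W:car1-GO | queues: N=0 E=2 S=0 W=1
Step 4 [EW]: N:wait,E:car3-GO,S:wait,W:car5-GO | queues: N=0 E=1 S=0 W=0
Step 5 [EW]: N:wait,E:car6-GO,S:wait,W:empty | queues: N=0 E=0 S=0 W=0

N: empty
E: empty
S: empty
W: empty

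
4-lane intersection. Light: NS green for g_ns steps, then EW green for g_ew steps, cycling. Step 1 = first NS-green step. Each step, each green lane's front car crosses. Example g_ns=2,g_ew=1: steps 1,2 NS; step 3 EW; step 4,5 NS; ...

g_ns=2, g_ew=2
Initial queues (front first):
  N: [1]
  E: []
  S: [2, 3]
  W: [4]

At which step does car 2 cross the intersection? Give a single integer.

Step 1 [NS]: N:car1-GO,E:wait,S:car2-GO,W:wait | queues: N=0 E=0 S=1 W=1
Step 2 [NS]: N:empty,E:wait,S:car3-GO,W:wait | queues: N=0 E=0 S=0 W=1
Step 3 [EW]: N:wait,E:empty,S:wait,W:car4-GO | queues: N=0 E=0 S=0 W=0
Car 2 crosses at step 1

1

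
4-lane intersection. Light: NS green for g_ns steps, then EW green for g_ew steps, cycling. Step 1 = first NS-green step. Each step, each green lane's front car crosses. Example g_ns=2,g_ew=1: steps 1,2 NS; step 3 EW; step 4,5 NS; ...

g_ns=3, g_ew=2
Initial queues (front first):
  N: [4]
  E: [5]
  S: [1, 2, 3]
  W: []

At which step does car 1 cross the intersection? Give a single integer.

Step 1 [NS]: N:car4-GO,E:wait,S:car1-GO,W:wait | queues: N=0 E=1 S=2 W=0
Step 2 [NS]: N:empty,E:wait,S:car2-GO,W:wait | queues: N=0 E=1 S=1 W=0
Step 3 [NS]: N:empty,E:wait,S:car3-GO,W:wait | queues: N=0 E=1 S=0 W=0
Step 4 [EW]: N:wait,E:car5-GO,S:wait,W:empty | queues: N=0 E=0 S=0 W=0
Car 1 crosses at step 1

1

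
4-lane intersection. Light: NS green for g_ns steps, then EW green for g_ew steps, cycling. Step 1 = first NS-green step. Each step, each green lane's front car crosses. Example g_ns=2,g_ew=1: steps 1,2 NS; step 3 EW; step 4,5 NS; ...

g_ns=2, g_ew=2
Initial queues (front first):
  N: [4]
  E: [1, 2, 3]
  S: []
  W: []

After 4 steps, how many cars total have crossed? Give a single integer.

Answer: 3

Derivation:
Step 1 [NS]: N:car4-GO,E:wait,S:empty,W:wait | queues: N=0 E=3 S=0 W=0
Step 2 [NS]: N:empty,E:wait,S:empty,W:wait | queues: N=0 E=3 S=0 W=0
Step 3 [EW]: N:wait,E:car1-GO,S:wait,W:empty | queues: N=0 E=2 S=0 W=0
Step 4 [EW]: N:wait,E:car2-GO,S:wait,W:empty | queues: N=0 E=1 S=0 W=0
Cars crossed by step 4: 3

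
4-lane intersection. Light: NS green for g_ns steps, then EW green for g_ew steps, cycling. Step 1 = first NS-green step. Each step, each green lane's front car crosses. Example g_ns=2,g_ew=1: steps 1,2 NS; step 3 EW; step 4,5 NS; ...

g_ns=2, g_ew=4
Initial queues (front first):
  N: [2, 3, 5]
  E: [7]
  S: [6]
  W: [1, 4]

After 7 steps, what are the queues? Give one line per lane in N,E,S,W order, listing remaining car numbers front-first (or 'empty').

Step 1 [NS]: N:car2-GO,E:wait,S:car6-GO,W:wait | queues: N=2 E=1 S=0 W=2
Step 2 [NS]: N:car3-GO,E:wait,S:empty,W:wait | queues: N=1 E=1 S=0 W=2
Step 3 [EW]: N:wait,E:car7-GO,S:wait,W:car1-GO | queues: N=1 E=0 S=0 W=1
Step 4 [EW]: N:wait,E:empty,S:wait,W:car4-GO | queues: N=1 E=0 S=0 W=0
Step 5 [EW]: N:wait,E:empty,S:wait,W:empty | queues: N=1 E=0 S=0 W=0
Step 6 [EW]: N:wait,E:empty,S:wait,W:empty | queues: N=1 E=0 S=0 W=0
Step 7 [NS]: N:car5-GO,E:wait,S:empty,W:wait | queues: N=0 E=0 S=0 W=0

N: empty
E: empty
S: empty
W: empty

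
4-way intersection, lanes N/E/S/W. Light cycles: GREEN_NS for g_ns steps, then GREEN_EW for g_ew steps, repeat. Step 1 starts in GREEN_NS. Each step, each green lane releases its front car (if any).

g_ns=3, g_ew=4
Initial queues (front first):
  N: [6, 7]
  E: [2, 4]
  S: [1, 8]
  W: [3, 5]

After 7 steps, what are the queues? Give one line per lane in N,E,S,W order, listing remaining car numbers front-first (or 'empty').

Step 1 [NS]: N:car6-GO,E:wait,S:car1-GO,W:wait | queues: N=1 E=2 S=1 W=2
Step 2 [NS]: N:car7-GO,E:wait,S:car8-GO,W:wait | queues: N=0 E=2 S=0 W=2
Step 3 [NS]: N:empty,E:wait,S:empty,W:wait | queues: N=0 E=2 S=0 W=2
Step 4 [EW]: N:wait,E:car2-GO,S:wait,W:car3-GO | queues: N=0 E=1 S=0 W=1
Step 5 [EW]: N:wait,E:car4-GO,S:wait,W:car5-GO | queues: N=0 E=0 S=0 W=0

N: empty
E: empty
S: empty
W: empty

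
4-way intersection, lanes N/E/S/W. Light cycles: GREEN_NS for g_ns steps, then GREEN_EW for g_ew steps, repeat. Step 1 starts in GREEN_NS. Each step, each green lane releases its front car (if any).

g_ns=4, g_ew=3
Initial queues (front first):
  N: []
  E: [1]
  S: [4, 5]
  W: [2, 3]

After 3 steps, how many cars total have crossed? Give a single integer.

Answer: 2

Derivation:
Step 1 [NS]: N:empty,E:wait,S:car4-GO,W:wait | queues: N=0 E=1 S=1 W=2
Step 2 [NS]: N:empty,E:wait,S:car5-GO,W:wait | queues: N=0 E=1 S=0 W=2
Step 3 [NS]: N:empty,E:wait,S:empty,W:wait | queues: N=0 E=1 S=0 W=2
Cars crossed by step 3: 2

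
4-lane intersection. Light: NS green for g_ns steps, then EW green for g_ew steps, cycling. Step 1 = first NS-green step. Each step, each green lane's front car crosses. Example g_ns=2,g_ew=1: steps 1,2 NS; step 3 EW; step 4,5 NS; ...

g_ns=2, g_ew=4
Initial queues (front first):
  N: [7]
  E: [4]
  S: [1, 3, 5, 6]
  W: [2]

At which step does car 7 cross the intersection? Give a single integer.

Step 1 [NS]: N:car7-GO,E:wait,S:car1-GO,W:wait | queues: N=0 E=1 S=3 W=1
Step 2 [NS]: N:empty,E:wait,S:car3-GO,W:wait | queues: N=0 E=1 S=2 W=1
Step 3 [EW]: N:wait,E:car4-GO,S:wait,W:car2-GO | queues: N=0 E=0 S=2 W=0
Step 4 [EW]: N:wait,E:empty,S:wait,W:empty | queues: N=0 E=0 S=2 W=0
Step 5 [EW]: N:wait,E:empty,S:wait,W:empty | queues: N=0 E=0 S=2 W=0
Step 6 [EW]: N:wait,E:empty,S:wait,W:empty | queues: N=0 E=0 S=2 W=0
Step 7 [NS]: N:empty,E:wait,S:car5-GO,W:wait | queues: N=0 E=0 S=1 W=0
Step 8 [NS]: N:empty,E:wait,S:car6-GO,W:wait | queues: N=0 E=0 S=0 W=0
Car 7 crosses at step 1

1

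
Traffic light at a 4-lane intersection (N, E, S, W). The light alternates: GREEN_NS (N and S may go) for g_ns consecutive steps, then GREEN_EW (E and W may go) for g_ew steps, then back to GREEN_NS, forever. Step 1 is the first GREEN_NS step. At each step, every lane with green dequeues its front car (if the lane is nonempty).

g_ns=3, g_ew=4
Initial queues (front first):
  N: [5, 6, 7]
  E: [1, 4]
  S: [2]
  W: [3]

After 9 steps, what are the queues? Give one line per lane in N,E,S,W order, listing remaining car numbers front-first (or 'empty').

Step 1 [NS]: N:car5-GO,E:wait,S:car2-GO,W:wait | queues: N=2 E=2 S=0 W=1
Step 2 [NS]: N:car6-GO,E:wait,S:empty,W:wait | queues: N=1 E=2 S=0 W=1
Step 3 [NS]: N:car7-GO,E:wait,S:empty,W:wait | queues: N=0 E=2 S=0 W=1
Step 4 [EW]: N:wait,E:car1-GO,S:wait,W:car3-GO | queues: N=0 E=1 S=0 W=0
Step 5 [EW]: N:wait,E:car4-GO,S:wait,W:empty | queues: N=0 E=0 S=0 W=0

N: empty
E: empty
S: empty
W: empty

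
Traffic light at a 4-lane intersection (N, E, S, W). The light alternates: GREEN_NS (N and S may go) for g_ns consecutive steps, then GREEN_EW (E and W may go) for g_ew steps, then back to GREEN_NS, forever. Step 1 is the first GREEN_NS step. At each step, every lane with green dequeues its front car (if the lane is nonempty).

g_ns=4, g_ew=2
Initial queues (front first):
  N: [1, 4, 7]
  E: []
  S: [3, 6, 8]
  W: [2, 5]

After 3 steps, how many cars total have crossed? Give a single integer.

Step 1 [NS]: N:car1-GO,E:wait,S:car3-GO,W:wait | queues: N=2 E=0 S=2 W=2
Step 2 [NS]: N:car4-GO,E:wait,S:car6-GO,W:wait | queues: N=1 E=0 S=1 W=2
Step 3 [NS]: N:car7-GO,E:wait,S:car8-GO,W:wait | queues: N=0 E=0 S=0 W=2
Cars crossed by step 3: 6

Answer: 6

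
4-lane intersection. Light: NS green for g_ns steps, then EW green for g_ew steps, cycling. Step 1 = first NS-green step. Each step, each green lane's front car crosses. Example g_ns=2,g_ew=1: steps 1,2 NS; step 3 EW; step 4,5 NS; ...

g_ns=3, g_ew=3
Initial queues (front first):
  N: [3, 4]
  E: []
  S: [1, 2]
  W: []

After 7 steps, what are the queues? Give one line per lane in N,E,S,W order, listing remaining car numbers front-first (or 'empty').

Step 1 [NS]: N:car3-GO,E:wait,S:car1-GO,W:wait | queues: N=1 E=0 S=1 W=0
Step 2 [NS]: N:car4-GO,E:wait,S:car2-GO,W:wait | queues: N=0 E=0 S=0 W=0

N: empty
E: empty
S: empty
W: empty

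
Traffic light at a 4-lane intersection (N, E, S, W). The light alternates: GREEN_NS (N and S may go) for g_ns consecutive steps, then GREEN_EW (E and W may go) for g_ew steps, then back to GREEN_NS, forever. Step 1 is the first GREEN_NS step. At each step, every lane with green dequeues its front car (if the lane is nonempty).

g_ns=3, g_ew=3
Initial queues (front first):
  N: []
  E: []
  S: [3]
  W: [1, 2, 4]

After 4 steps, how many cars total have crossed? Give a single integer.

Answer: 2

Derivation:
Step 1 [NS]: N:empty,E:wait,S:car3-GO,W:wait | queues: N=0 E=0 S=0 W=3
Step 2 [NS]: N:empty,E:wait,S:empty,W:wait | queues: N=0 E=0 S=0 W=3
Step 3 [NS]: N:empty,E:wait,S:empty,W:wait | queues: N=0 E=0 S=0 W=3
Step 4 [EW]: N:wait,E:empty,S:wait,W:car1-GO | queues: N=0 E=0 S=0 W=2
Cars crossed by step 4: 2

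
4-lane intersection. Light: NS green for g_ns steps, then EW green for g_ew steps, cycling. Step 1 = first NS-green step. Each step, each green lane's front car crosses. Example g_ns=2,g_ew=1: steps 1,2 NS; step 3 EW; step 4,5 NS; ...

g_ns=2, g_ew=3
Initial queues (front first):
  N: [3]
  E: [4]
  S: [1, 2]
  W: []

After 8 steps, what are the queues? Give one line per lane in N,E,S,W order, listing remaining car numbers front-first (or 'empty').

Step 1 [NS]: N:car3-GO,E:wait,S:car1-GO,W:wait | queues: N=0 E=1 S=1 W=0
Step 2 [NS]: N:empty,E:wait,S:car2-GO,W:wait | queues: N=0 E=1 S=0 W=0
Step 3 [EW]: N:wait,E:car4-GO,S:wait,W:empty | queues: N=0 E=0 S=0 W=0

N: empty
E: empty
S: empty
W: empty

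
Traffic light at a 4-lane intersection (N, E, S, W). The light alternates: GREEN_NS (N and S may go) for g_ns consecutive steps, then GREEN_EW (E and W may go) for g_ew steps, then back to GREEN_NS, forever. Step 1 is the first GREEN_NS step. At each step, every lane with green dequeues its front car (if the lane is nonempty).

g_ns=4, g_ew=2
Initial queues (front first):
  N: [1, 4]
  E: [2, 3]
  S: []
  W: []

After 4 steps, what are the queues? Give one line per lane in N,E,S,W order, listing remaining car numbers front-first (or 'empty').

Step 1 [NS]: N:car1-GO,E:wait,S:empty,W:wait | queues: N=1 E=2 S=0 W=0
Step 2 [NS]: N:car4-GO,E:wait,S:empty,W:wait | queues: N=0 E=2 S=0 W=0
Step 3 [NS]: N:empty,E:wait,S:empty,W:wait | queues: N=0 E=2 S=0 W=0
Step 4 [NS]: N:empty,E:wait,S:empty,W:wait | queues: N=0 E=2 S=0 W=0

N: empty
E: 2 3
S: empty
W: empty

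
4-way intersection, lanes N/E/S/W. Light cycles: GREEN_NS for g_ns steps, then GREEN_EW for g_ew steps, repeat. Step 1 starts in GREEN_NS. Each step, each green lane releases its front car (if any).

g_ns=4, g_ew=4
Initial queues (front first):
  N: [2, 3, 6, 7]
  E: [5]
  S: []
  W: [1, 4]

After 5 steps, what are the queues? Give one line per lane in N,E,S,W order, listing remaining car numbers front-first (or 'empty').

Step 1 [NS]: N:car2-GO,E:wait,S:empty,W:wait | queues: N=3 E=1 S=0 W=2
Step 2 [NS]: N:car3-GO,E:wait,S:empty,W:wait | queues: N=2 E=1 S=0 W=2
Step 3 [NS]: N:car6-GO,E:wait,S:empty,W:wait | queues: N=1 E=1 S=0 W=2
Step 4 [NS]: N:car7-GO,E:wait,S:empty,W:wait | queues: N=0 E=1 S=0 W=2
Step 5 [EW]: N:wait,E:car5-GO,S:wait,W:car1-GO | queues: N=0 E=0 S=0 W=1

N: empty
E: empty
S: empty
W: 4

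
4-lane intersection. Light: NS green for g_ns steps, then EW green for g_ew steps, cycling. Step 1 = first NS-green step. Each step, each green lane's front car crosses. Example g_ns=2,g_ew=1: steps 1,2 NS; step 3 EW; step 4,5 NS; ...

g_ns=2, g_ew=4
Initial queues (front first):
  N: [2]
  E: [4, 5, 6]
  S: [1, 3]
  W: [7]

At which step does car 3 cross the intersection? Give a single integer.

Step 1 [NS]: N:car2-GO,E:wait,S:car1-GO,W:wait | queues: N=0 E=3 S=1 W=1
Step 2 [NS]: N:empty,E:wait,S:car3-GO,W:wait | queues: N=0 E=3 S=0 W=1
Step 3 [EW]: N:wait,E:car4-GO,S:wait,W:car7-GO | queues: N=0 E=2 S=0 W=0
Step 4 [EW]: N:wait,E:car5-GO,S:wait,W:empty | queues: N=0 E=1 S=0 W=0
Step 5 [EW]: N:wait,E:car6-GO,S:wait,W:empty | queues: N=0 E=0 S=0 W=0
Car 3 crosses at step 2

2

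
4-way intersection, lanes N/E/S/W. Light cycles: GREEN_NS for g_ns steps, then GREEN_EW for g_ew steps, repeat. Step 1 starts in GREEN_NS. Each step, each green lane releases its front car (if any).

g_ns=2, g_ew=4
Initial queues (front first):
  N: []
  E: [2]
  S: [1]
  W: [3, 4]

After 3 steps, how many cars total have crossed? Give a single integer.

Answer: 3

Derivation:
Step 1 [NS]: N:empty,E:wait,S:car1-GO,W:wait | queues: N=0 E=1 S=0 W=2
Step 2 [NS]: N:empty,E:wait,S:empty,W:wait | queues: N=0 E=1 S=0 W=2
Step 3 [EW]: N:wait,E:car2-GO,S:wait,W:car3-GO | queues: N=0 E=0 S=0 W=1
Cars crossed by step 3: 3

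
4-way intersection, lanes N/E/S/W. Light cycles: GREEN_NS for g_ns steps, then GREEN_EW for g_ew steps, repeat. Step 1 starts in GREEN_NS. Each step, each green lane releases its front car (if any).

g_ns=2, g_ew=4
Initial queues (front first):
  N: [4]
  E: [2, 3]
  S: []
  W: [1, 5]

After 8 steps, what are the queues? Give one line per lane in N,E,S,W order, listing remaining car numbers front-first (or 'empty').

Step 1 [NS]: N:car4-GO,E:wait,S:empty,W:wait | queues: N=0 E=2 S=0 W=2
Step 2 [NS]: N:empty,E:wait,S:empty,W:wait | queues: N=0 E=2 S=0 W=2
Step 3 [EW]: N:wait,E:car2-GO,S:wait,W:car1-GO | queues: N=0 E=1 S=0 W=1
Step 4 [EW]: N:wait,E:car3-GO,S:wait,W:car5-GO | queues: N=0 E=0 S=0 W=0

N: empty
E: empty
S: empty
W: empty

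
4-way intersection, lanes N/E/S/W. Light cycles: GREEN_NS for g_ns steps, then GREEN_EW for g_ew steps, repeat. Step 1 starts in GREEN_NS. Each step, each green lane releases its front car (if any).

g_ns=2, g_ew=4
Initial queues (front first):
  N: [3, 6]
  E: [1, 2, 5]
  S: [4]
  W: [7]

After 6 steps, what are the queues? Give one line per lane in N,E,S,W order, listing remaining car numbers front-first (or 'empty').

Step 1 [NS]: N:car3-GO,E:wait,S:car4-GO,W:wait | queues: N=1 E=3 S=0 W=1
Step 2 [NS]: N:car6-GO,E:wait,S:empty,W:wait | queues: N=0 E=3 S=0 W=1
Step 3 [EW]: N:wait,E:car1-GO,S:wait,W:car7-GO | queues: N=0 E=2 S=0 W=0
Step 4 [EW]: N:wait,E:car2-GO,S:wait,W:empty | queues: N=0 E=1 S=0 W=0
Step 5 [EW]: N:wait,E:car5-GO,S:wait,W:empty | queues: N=0 E=0 S=0 W=0

N: empty
E: empty
S: empty
W: empty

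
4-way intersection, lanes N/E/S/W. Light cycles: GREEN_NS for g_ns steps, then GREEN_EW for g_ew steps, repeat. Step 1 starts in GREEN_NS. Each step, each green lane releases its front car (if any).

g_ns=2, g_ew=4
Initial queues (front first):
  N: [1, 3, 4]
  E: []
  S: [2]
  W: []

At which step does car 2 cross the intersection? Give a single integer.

Step 1 [NS]: N:car1-GO,E:wait,S:car2-GO,W:wait | queues: N=2 E=0 S=0 W=0
Step 2 [NS]: N:car3-GO,E:wait,S:empty,W:wait | queues: N=1 E=0 S=0 W=0
Step 3 [EW]: N:wait,E:empty,S:wait,W:empty | queues: N=1 E=0 S=0 W=0
Step 4 [EW]: N:wait,E:empty,S:wait,W:empty | queues: N=1 E=0 S=0 W=0
Step 5 [EW]: N:wait,E:empty,S:wait,W:empty | queues: N=1 E=0 S=0 W=0
Step 6 [EW]: N:wait,E:empty,S:wait,W:empty | queues: N=1 E=0 S=0 W=0
Step 7 [NS]: N:car4-GO,E:wait,S:empty,W:wait | queues: N=0 E=0 S=0 W=0
Car 2 crosses at step 1

1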